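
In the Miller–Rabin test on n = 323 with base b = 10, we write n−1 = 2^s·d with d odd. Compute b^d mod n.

323 − 1 = 322 = 2^1 · 161, so d = 161.
10^1 ≡ 10 (mod 323)
10^2 ≡ 10^2 = 100 ≡ 100 (mod 323)
10^4 ≡ 100^2 = 10000 ≡ 310 (mod 323)
10^8 ≡ 310^2 = 96100 ≡ 169 (mod 323)
10^16 ≡ 169^2 = 28561 ≡ 137 (mod 323)
10^32 ≡ 137^2 = 18769 ≡ 35 (mod 323)
10^64 ≡ 35^2 = 1225 ≡ 256 (mod 323)
10^128 ≡ 256^2 = 65536 ≡ 290 (mod 323)
161 = 128 + 32 + 1 in binary powers of 2.
So 10^161 ≡ 290 · 35 · 10 ≡ 78 (mod 323).
Squaring chain: 78; never reaches −1, so base 10 is a Miller–Rabin witness that 323 is composite.

78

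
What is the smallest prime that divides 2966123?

2966123 is odd.
Digit sum 29, not divisible by 3.
Ends in 3: not divisible by 5.
7: 2966123 = 7·423731 + 6
11: 2966123 = 11·269647 + 6
13: 2966123 = 13·228163 + 4
17: 2966123 = 17·174477 + 14
19: 2966123 = 19·156111 + 14
23: 2966123 = 23·128961 + 20
29: 2966123 = 29·102280 + 3
31: 2966123 = 31·95681 + 12
37: 2966123 = 37·80165 + 18
41: 2966123 = 41·72344 + 19
43: 2966123 = 43·68979 + 26
47: 2966123 = 47·63109

47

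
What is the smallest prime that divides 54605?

5

54605 is odd.
Digit sum 20, not divisible by 3.
Ends in 5: divisible by 5.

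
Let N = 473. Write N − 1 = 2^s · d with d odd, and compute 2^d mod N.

473 − 1 = 472 = 2^3 · 59, so d = 59.
2^1 ≡ 2 (mod 473)
2^2 ≡ 2^2 = 4 ≡ 4 (mod 473)
2^4 ≡ 4^2 = 16 ≡ 16 (mod 473)
2^8 ≡ 16^2 = 256 ≡ 256 (mod 473)
2^16 ≡ 256^2 = 65536 ≡ 262 (mod 473)
2^32 ≡ 262^2 = 68644 ≡ 59 (mod 473)
59 = 32 + 16 + 8 + 2 + 1 in binary powers of 2.
So 2^59 ≡ 59 · 262 · 256 · 4 · 2 ≡ 94 (mod 473).
Squaring chain: 94 → 322 → 97; never reaches −1, so base 2 is a Miller–Rabin witness that 473 is composite.

94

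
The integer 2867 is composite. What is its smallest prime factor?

2867 is odd.
Digit sum 23, not divisible by 3.
Ends in 7: not divisible by 5.
7: 2867 = 7·409 + 4
11: 2867 = 11·260 + 7
13: 2867 = 13·220 + 7
17: 2867 = 17·168 + 11
19: 2867 = 19·150 + 17
23: 2867 = 23·124 + 15
29: 2867 = 29·98 + 25
31: 2867 = 31·92 + 15
37: 2867 = 37·77 + 18
41: 2867 = 41·69 + 38
43: 2867 = 43·66 + 29
47: 2867 = 47·61

47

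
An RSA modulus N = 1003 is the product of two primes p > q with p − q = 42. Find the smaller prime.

17

Since p = q + 42, we have 1003 = q(q + 42), so q² + 42q − 1003 = 0.
Discriminant: 42² + 4·1003 = 1764 + 4012 = 5776; √5776 = 76.
q = (−42 + 76)/2 = 17, and p = q + 42 = 59.
Check: 17 · 59 = 1003.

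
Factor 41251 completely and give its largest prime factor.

83

41251 = 7 · 5893
5893 = 71 · 83
83 is prime.
So 41251 = 7 · 71 · 83; the largest prime factor is 83.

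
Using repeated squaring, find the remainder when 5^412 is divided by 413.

5^1 ≡ 5 (mod 413)
5^2 ≡ 5^2 = 25 ≡ 25 (mod 413)
5^4 ≡ 25^2 = 625 ≡ 212 (mod 413)
5^8 ≡ 212^2 = 44944 ≡ 340 (mod 413)
5^16 ≡ 340^2 = 115600 ≡ 373 (mod 413)
5^32 ≡ 373^2 = 139129 ≡ 361 (mod 413)
5^64 ≡ 361^2 = 130321 ≡ 226 (mod 413)
5^128 ≡ 226^2 = 51076 ≡ 277 (mod 413)
5^256 ≡ 277^2 = 76729 ≡ 324 (mod 413)
412 = 256 + 128 + 16 + 8 + 4 in binary powers of 2.
So 5^412 ≡ 324 · 277 · 373 · 340 · 212 ≡ 226 (mod 413).
Since 226 ≠ 1, base 5 is a Fermat witness: 413 is composite.

226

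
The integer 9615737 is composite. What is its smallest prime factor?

9615737 is odd.
Digit sum 38, not divisible by 3.
Ends in 7: not divisible by 5.
7: 9615737 = 7·1373676 + 5
11: 9615737 = 11·874157 + 10
13: 9615737 = 13·739672 + 1
17: 9615737 = 17·565631 + 10
19: 9615737 = 19·506091 + 8
23: 9615737 = 23·418075 + 12
29: 9615737 = 29·331577 + 4
31: 9615737 = 31·310185 + 2
37: 9615737 = 37·259884 + 29
41: 9615737 = 41·234530 + 7
43: 9615737 = 43·223621 + 34
47: 9615737 = 47·204590 + 7
53: 9615737 = 53·181429

53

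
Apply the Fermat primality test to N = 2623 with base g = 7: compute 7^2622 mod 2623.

1979

7^1 ≡ 7 (mod 2623)
7^2 ≡ 7^2 = 49 ≡ 49 (mod 2623)
7^4 ≡ 49^2 = 2401 ≡ 2401 (mod 2623)
7^8 ≡ 2401^2 = 5764801 ≡ 2070 (mod 2623)
7^16 ≡ 2070^2 = 4284900 ≡ 1541 (mod 2623)
7^32 ≡ 1541^2 = 2374681 ≡ 866 (mod 2623)
7^64 ≡ 866^2 = 749956 ≡ 2401 (mod 2623)
7^128 ≡ 2401^2 = 5764801 ≡ 2070 (mod 2623)
7^256 ≡ 2070^2 = 4284900 ≡ 1541 (mod 2623)
7^512 ≡ 1541^2 = 2374681 ≡ 866 (mod 2623)
7^1024 ≡ 866^2 = 749956 ≡ 2401 (mod 2623)
7^2048 ≡ 2401^2 = 5764801 ≡ 2070 (mod 2623)
2622 = 2048 + 512 + 32 + 16 + 8 + 4 + 2 in binary powers of 2.
So 7^2622 ≡ 2070 · 866 · 866 · 1541 · 2070 · 2401 · 49 ≡ 1979 (mod 2623).
Since 1979 ≠ 1, base 7 is a Fermat witness: 2623 is composite.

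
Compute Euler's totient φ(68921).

67240

Factor: 68921 = 41^3.
φ(68921) = 41^2·(41−1) = 67240.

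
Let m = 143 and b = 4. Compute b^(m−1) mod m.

126

4^1 ≡ 4 (mod 143)
4^2 ≡ 4^2 = 16 ≡ 16 (mod 143)
4^4 ≡ 16^2 = 256 ≡ 113 (mod 143)
4^8 ≡ 113^2 = 12769 ≡ 42 (mod 143)
4^16 ≡ 42^2 = 1764 ≡ 48 (mod 143)
4^32 ≡ 48^2 = 2304 ≡ 16 (mod 143)
4^64 ≡ 16^2 = 256 ≡ 113 (mod 143)
4^128 ≡ 113^2 = 12769 ≡ 42 (mod 143)
142 = 128 + 8 + 4 + 2 in binary powers of 2.
So 4^142 ≡ 42 · 42 · 113 · 16 ≡ 126 (mod 143).
Since 126 ≠ 1, base 4 is a Fermat witness: 143 is composite.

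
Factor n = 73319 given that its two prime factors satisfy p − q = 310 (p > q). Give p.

Since p = q + 310, we have 73319 = q(q + 310), so q² + 310q − 73319 = 0.
Discriminant: 310² + 4·73319 = 96100 + 293276 = 389376; √389376 = 624.
q = (−310 + 624)/2 = 157, and p = q + 310 = 467.
Check: 157 · 467 = 73319.

467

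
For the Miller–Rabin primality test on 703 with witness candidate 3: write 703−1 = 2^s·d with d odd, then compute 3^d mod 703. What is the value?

703 − 1 = 702 = 2^1 · 351, so d = 351.
3^1 ≡ 3 (mod 703)
3^2 ≡ 3^2 = 9 ≡ 9 (mod 703)
3^4 ≡ 9^2 = 81 ≡ 81 (mod 703)
3^8 ≡ 81^2 = 6561 ≡ 234 (mod 703)
3^16 ≡ 234^2 = 54756 ≡ 625 (mod 703)
3^32 ≡ 625^2 = 390625 ≡ 460 (mod 703)
3^64 ≡ 460^2 = 211600 ≡ 700 (mod 703)
3^128 ≡ 700^2 = 490000 ≡ 9 (mod 703)
3^256 ≡ 9^2 = 81 ≡ 81 (mod 703)
351 = 256 + 64 + 16 + 8 + 4 + 2 + 1 in binary powers of 2.
So 3^351 ≡ 81 · 700 · 625 · 234 · 81 · 9 · 3 ≡ 702 (mod 703).
Since 3^d ≡ 702 (mod 703), base 3 does not prove 703 composite.

702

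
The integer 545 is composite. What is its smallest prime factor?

545 is odd.
Digit sum 14, not divisible by 3.
Ends in 5: divisible by 5.

5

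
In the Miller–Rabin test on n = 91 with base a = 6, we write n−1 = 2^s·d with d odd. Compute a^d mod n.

91 − 1 = 90 = 2^1 · 45, so d = 45.
6^1 ≡ 6 (mod 91)
6^2 ≡ 6^2 = 36 ≡ 36 (mod 91)
6^4 ≡ 36^2 = 1296 ≡ 22 (mod 91)
6^8 ≡ 22^2 = 484 ≡ 29 (mod 91)
6^16 ≡ 29^2 = 841 ≡ 22 (mod 91)
6^32 ≡ 22^2 = 484 ≡ 29 (mod 91)
45 = 32 + 8 + 4 + 1 in binary powers of 2.
So 6^45 ≡ 29 · 29 · 22 · 6 ≡ 83 (mod 91).
Squaring chain: 83; never reaches −1, so base 6 is a Miller–Rabin witness that 91 is composite.

83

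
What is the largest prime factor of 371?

371 = 7 · 53
53 is prime.
So 371 = 7 · 53; the largest prime factor is 53.

53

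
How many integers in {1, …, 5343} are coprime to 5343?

3264

Factor: 5343 = 3 · 13 · 137.
φ(5343) = (3−1) · (13−1) · (137−1) = 2 · 12 · 136 = 3264.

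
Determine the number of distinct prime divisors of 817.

817 = 19 · 43
817 = 19 · 43, which has 2 distinct prime factors.

2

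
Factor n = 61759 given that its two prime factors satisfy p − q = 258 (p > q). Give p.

409

Since p = q + 258, we have 61759 = q(q + 258), so q² + 258q − 61759 = 0.
Discriminant: 258² + 4·61759 = 66564 + 247036 = 313600; √313600 = 560.
q = (−258 + 560)/2 = 151, and p = q + 258 = 409.
Check: 151 · 409 = 61759.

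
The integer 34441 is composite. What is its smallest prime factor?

11

34441 is odd.
Digit sum 16, not divisible by 3.
Ends in 1: not divisible by 5.
7: 34441 = 7·4920 + 1
11: 34441 = 11·3131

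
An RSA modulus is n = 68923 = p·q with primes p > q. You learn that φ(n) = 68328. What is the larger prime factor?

439

φ(n) = (p−1)(q−1) = n − (p+q) + 1, so p + q = 68923 − 68328 + 1 = 596.
p and q are the roots of t² − 596t + 68923 = 0.
Discriminant: 596² − 4·68923 = 355216 − 275692 = 79524; √79524 = 282.
q = (596 − 282)/2 = 157, p = (596 + 282)/2 = 439.
Check: 157 · 439 = 68923.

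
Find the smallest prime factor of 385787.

29

385787 is odd.
Digit sum 38, not divisible by 3.
Ends in 7: not divisible by 5.
7: 385787 = 7·55112 + 3
11: 385787 = 11·35071 + 6
13: 385787 = 13·29675 + 12
17: 385787 = 17·22693 + 6
19: 385787 = 19·20304 + 11
23: 385787 = 23·16773 + 8
29: 385787 = 29·13303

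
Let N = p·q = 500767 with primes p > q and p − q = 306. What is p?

Since p = q + 306, we have 500767 = q(q + 306), so q² + 306q − 500767 = 0.
Discriminant: 306² + 4·500767 = 93636 + 2003068 = 2096704; √2096704 = 1448.
q = (−306 + 1448)/2 = 571, and p = q + 306 = 877.
Check: 571 · 877 = 500767.

877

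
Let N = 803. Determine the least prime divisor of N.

803 is odd.
Digit sum 11, not divisible by 3.
Ends in 3: not divisible by 5.
7: 803 = 7·114 + 5
11: 803 = 11·73

11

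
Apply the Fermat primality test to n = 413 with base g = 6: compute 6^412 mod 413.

6^1 ≡ 6 (mod 413)
6^2 ≡ 6^2 = 36 ≡ 36 (mod 413)
6^4 ≡ 36^2 = 1296 ≡ 57 (mod 413)
6^8 ≡ 57^2 = 3249 ≡ 358 (mod 413)
6^16 ≡ 358^2 = 128164 ≡ 134 (mod 413)
6^32 ≡ 134^2 = 17956 ≡ 197 (mod 413)
6^64 ≡ 197^2 = 38809 ≡ 400 (mod 413)
6^128 ≡ 400^2 = 160000 ≡ 169 (mod 413)
6^256 ≡ 169^2 = 28561 ≡ 64 (mod 413)
412 = 256 + 128 + 16 + 8 + 4 in binary powers of 2.
So 6^412 ≡ 64 · 169 · 134 · 358 · 57 ≡ 400 (mod 413).
Since 400 ≠ 1, base 6 is a Fermat witness: 413 is composite.

400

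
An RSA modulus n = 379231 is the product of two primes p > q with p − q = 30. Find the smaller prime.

Since p = q + 30, we have 379231 = q(q + 30), so q² + 30q − 379231 = 0.
Discriminant: 30² + 4·379231 = 900 + 1516924 = 1517824; √1517824 = 1232.
q = (−30 + 1232)/2 = 601, and p = q + 30 = 631.
Check: 601 · 631 = 379231.

601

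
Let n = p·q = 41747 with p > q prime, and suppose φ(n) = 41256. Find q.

109

φ(n) = (p−1)(q−1) = n − (p+q) + 1, so p + q = 41747 − 41256 + 1 = 492.
p and q are the roots of t² − 492t + 41747 = 0.
Discriminant: 492² − 4·41747 = 242064 − 166988 = 75076; √75076 = 274.
q = (492 − 274)/2 = 109, p = (492 + 274)/2 = 383.
Check: 109 · 383 = 41747.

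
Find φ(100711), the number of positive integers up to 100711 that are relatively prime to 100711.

90720

Factor: 100711 = 13 · 61 · 127.
φ(100711) = (13−1) · (61−1) · (127−1) = 12 · 60 · 126 = 90720.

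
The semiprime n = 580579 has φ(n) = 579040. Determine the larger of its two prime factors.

φ(n) = (p−1)(q−1) = n − (p+q) + 1, so p + q = 580579 − 579040 + 1 = 1540.
p and q are the roots of t² − 1540t + 580579 = 0.
Discriminant: 1540² − 4·580579 = 2371600 − 2322316 = 49284; √49284 = 222.
q = (1540 − 222)/2 = 659, p = (1540 + 222)/2 = 881.
Check: 659 · 881 = 580579.

881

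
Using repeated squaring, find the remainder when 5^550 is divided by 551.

480

5^1 ≡ 5 (mod 551)
5^2 ≡ 5^2 = 25 ≡ 25 (mod 551)
5^4 ≡ 25^2 = 625 ≡ 74 (mod 551)
5^8 ≡ 74^2 = 5476 ≡ 517 (mod 551)
5^16 ≡ 517^2 = 267289 ≡ 54 (mod 551)
5^32 ≡ 54^2 = 2916 ≡ 161 (mod 551)
5^64 ≡ 161^2 = 25921 ≡ 24 (mod 551)
5^128 ≡ 24^2 = 576 ≡ 25 (mod 551)
5^256 ≡ 25^2 = 625 ≡ 74 (mod 551)
5^512 ≡ 74^2 = 5476 ≡ 517 (mod 551)
550 = 512 + 32 + 4 + 2 in binary powers of 2.
So 5^550 ≡ 517 · 161 · 74 · 25 ≡ 480 (mod 551).
Since 480 ≠ 1, base 5 is a Fermat witness: 551 is composite.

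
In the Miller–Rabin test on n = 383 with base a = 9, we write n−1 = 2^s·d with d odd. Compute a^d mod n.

383 − 1 = 382 = 2^1 · 191, so d = 191.
9^1 ≡ 9 (mod 383)
9^2 ≡ 9^2 = 81 ≡ 81 (mod 383)
9^4 ≡ 81^2 = 6561 ≡ 50 (mod 383)
9^8 ≡ 50^2 = 2500 ≡ 202 (mod 383)
9^16 ≡ 202^2 = 40804 ≡ 206 (mod 383)
9^32 ≡ 206^2 = 42436 ≡ 306 (mod 383)
9^64 ≡ 306^2 = 93636 ≡ 184 (mod 383)
9^128 ≡ 184^2 = 33856 ≡ 152 (mod 383)
191 = 128 + 32 + 16 + 8 + 4 + 2 + 1 in binary powers of 2.
So 9^191 ≡ 152 · 306 · 206 · 202 · 50 · 81 · 9 ≡ 1 (mod 383).
Since 9^d ≡ 1 (mod 383), base 9 does not prove 383 composite.

1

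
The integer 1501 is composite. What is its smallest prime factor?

19

1501 is odd.
Digit sum 7, not divisible by 3.
Ends in 1: not divisible by 5.
7: 1501 = 7·214 + 3
11: 1501 = 11·136 + 5
13: 1501 = 13·115 + 6
17: 1501 = 17·88 + 5
19: 1501 = 19·79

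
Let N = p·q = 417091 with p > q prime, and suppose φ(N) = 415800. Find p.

661

φ(n) = (p−1)(q−1) = n − (p+q) + 1, so p + q = 417091 − 415800 + 1 = 1292.
p and q are the roots of t² − 1292t + 417091 = 0.
Discriminant: 1292² − 4·417091 = 1669264 − 1668364 = 900; √900 = 30.
q = (1292 − 30)/2 = 631, p = (1292 + 30)/2 = 661.
Check: 631 · 661 = 417091.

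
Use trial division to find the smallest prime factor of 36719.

73

36719 is odd.
Digit sum 26, not divisible by 3.
Ends in 9: not divisible by 5.
7: 36719 = 7·5245 + 4
11: 36719 = 11·3338 + 1
13: 36719 = 13·2824 + 7
17: 36719 = 17·2159 + 16
19: 36719 = 19·1932 + 11
23: 36719 = 23·1596 + 11
29: 36719 = 29·1266 + 5
31: 36719 = 31·1184 + 15
37: 36719 = 37·992 + 15
41: 36719 = 41·895 + 24
43: 36719 = 43·853 + 40
47: 36719 = 47·781 + 12
53: 36719 = 53·692 + 43
59: 36719 = 59·622 + 21
61: 36719 = 61·601 + 58
67: 36719 = 67·548 + 3
71: 36719 = 71·517 + 12
73: 36719 = 73·503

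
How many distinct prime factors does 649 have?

2

649 = 11 · 59
649 = 11 · 59, which has 2 distinct prime factors.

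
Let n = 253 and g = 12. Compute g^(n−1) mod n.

12^1 ≡ 12 (mod 253)
12^2 ≡ 12^2 = 144 ≡ 144 (mod 253)
12^4 ≡ 144^2 = 20736 ≡ 243 (mod 253)
12^8 ≡ 243^2 = 59049 ≡ 100 (mod 253)
12^16 ≡ 100^2 = 10000 ≡ 133 (mod 253)
12^32 ≡ 133^2 = 17689 ≡ 232 (mod 253)
12^64 ≡ 232^2 = 53824 ≡ 188 (mod 253)
12^128 ≡ 188^2 = 35344 ≡ 177 (mod 253)
252 = 128 + 64 + 32 + 16 + 8 + 4 in binary powers of 2.
So 12^252 ≡ 177 · 188 · 232 · 133 · 100 · 243 ≡ 232 (mod 253).
Since 232 ≠ 1, base 12 is a Fermat witness: 253 is composite.

232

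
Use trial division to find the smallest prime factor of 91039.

91039 is odd.
Digit sum 22, not divisible by 3.
Ends in 9: not divisible by 5.
7: 91039 = 7·13005 + 4
11: 91039 = 11·8276 + 3
13: 91039 = 13·7003

13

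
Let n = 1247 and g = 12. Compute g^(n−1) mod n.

12^1 ≡ 12 (mod 1247)
12^2 ≡ 12^2 = 144 ≡ 144 (mod 1247)
12^4 ≡ 144^2 = 20736 ≡ 784 (mod 1247)
12^8 ≡ 784^2 = 614656 ≡ 1132 (mod 1247)
12^16 ≡ 1132^2 = 1281424 ≡ 755 (mod 1247)
12^32 ≡ 755^2 = 570025 ≡ 146 (mod 1247)
12^64 ≡ 146^2 = 21316 ≡ 117 (mod 1247)
12^128 ≡ 117^2 = 13689 ≡ 1219 (mod 1247)
12^256 ≡ 1219^2 = 1485961 ≡ 784 (mod 1247)
12^512 ≡ 784^2 = 614656 ≡ 1132 (mod 1247)
12^1024 ≡ 1132^2 = 1281424 ≡ 755 (mod 1247)
1246 = 1024 + 128 + 64 + 16 + 8 + 4 + 2 in binary powers of 2.
So 12^1246 ≡ 755 · 1219 · 117 · 755 · 1132 · 784 · 144 ≡ 608 (mod 1247).
Since 608 ≠ 1, base 12 is a Fermat witness: 1247 is composite.

608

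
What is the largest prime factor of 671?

671 = 11 · 61
61 is prime.
So 671 = 11 · 61; the largest prime factor is 61.

61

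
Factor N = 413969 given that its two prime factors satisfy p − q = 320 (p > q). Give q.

503

Since p = q + 320, we have 413969 = q(q + 320), so q² + 320q − 413969 = 0.
Discriminant: 320² + 4·413969 = 102400 + 1655876 = 1758276; √1758276 = 1326.
q = (−320 + 1326)/2 = 503, and p = q + 320 = 823.
Check: 503 · 823 = 413969.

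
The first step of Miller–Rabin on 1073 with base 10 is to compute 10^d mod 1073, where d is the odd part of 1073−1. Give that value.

1073 − 1 = 1072 = 2^4 · 67, so d = 67.
10^1 ≡ 10 (mod 1073)
10^2 ≡ 10^2 = 100 ≡ 100 (mod 1073)
10^4 ≡ 100^2 = 10000 ≡ 343 (mod 1073)
10^8 ≡ 343^2 = 117649 ≡ 692 (mod 1073)
10^16 ≡ 692^2 = 478864 ≡ 306 (mod 1073)
10^32 ≡ 306^2 = 93636 ≡ 285 (mod 1073)
10^64 ≡ 285^2 = 81225 ≡ 750 (mod 1073)
67 = 64 + 2 + 1 in binary powers of 2.
So 10^67 ≡ 750 · 100 · 10 ≡ 1046 (mod 1073).
Squaring chain: 1046 → 729 → 306 → 285; never reaches −1, so base 10 is a Miller–Rabin witness that 1073 is composite.

1046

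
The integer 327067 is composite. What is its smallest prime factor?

327067 is odd.
Digit sum 25, not divisible by 3.
Ends in 7: not divisible by 5.
7: 327067 = 7·46723 + 6
11: 327067 = 11·29733 + 4
13: 327067 = 13·25159

13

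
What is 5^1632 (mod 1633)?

5^1 ≡ 5 (mod 1633)
5^2 ≡ 5^2 = 25 ≡ 25 (mod 1633)
5^4 ≡ 25^2 = 625 ≡ 625 (mod 1633)
5^8 ≡ 625^2 = 390625 ≡ 338 (mod 1633)
5^16 ≡ 338^2 = 114244 ≡ 1567 (mod 1633)
5^32 ≡ 1567^2 = 2455489 ≡ 1090 (mod 1633)
5^64 ≡ 1090^2 = 1188100 ≡ 909 (mod 1633)
5^128 ≡ 909^2 = 826281 ≡ 1616 (mod 1633)
5^256 ≡ 1616^2 = 2611456 ≡ 289 (mod 1633)
5^512 ≡ 289^2 = 83521 ≡ 238 (mod 1633)
5^1024 ≡ 238^2 = 56644 ≡ 1122 (mod 1633)
1632 = 1024 + 512 + 64 + 32 in binary powers of 2.
So 5^1632 ≡ 1122 · 238 · 909 · 1090 ≡ 96 (mod 1633).
Since 96 ≠ 1, base 5 is a Fermat witness: 1633 is composite.

96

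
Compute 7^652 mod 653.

7^1 ≡ 7 (mod 653)
7^2 ≡ 7^2 = 49 ≡ 49 (mod 653)
7^4 ≡ 49^2 = 2401 ≡ 442 (mod 653)
7^8 ≡ 442^2 = 195364 ≡ 117 (mod 653)
7^16 ≡ 117^2 = 13689 ≡ 629 (mod 653)
7^32 ≡ 629^2 = 395641 ≡ 576 (mod 653)
7^64 ≡ 576^2 = 331776 ≡ 52 (mod 653)
7^128 ≡ 52^2 = 2704 ≡ 92 (mod 653)
7^256 ≡ 92^2 = 8464 ≡ 628 (mod 653)
7^512 ≡ 628^2 = 394384 ≡ 625 (mod 653)
652 = 512 + 128 + 8 + 4 in binary powers of 2.
So 7^652 ≡ 625 · 92 · 117 · 442 ≡ 1 (mod 653).
Since the result is 1, base 7 gives no evidence that 653 is composite.

1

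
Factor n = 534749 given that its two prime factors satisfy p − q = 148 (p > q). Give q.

661

Since p = q + 148, we have 534749 = q(q + 148), so q² + 148q − 534749 = 0.
Discriminant: 148² + 4·534749 = 21904 + 2138996 = 2160900; √2160900 = 1470.
q = (−148 + 1470)/2 = 661, and p = q + 148 = 809.
Check: 661 · 809 = 534749.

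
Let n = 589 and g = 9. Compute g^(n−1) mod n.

140

9^1 ≡ 9 (mod 589)
9^2 ≡ 9^2 = 81 ≡ 81 (mod 589)
9^4 ≡ 81^2 = 6561 ≡ 82 (mod 589)
9^8 ≡ 82^2 = 6724 ≡ 245 (mod 589)
9^16 ≡ 245^2 = 60025 ≡ 536 (mod 589)
9^32 ≡ 536^2 = 287296 ≡ 453 (mod 589)
9^64 ≡ 453^2 = 205209 ≡ 237 (mod 589)
9^128 ≡ 237^2 = 56169 ≡ 214 (mod 589)
9^256 ≡ 214^2 = 45796 ≡ 443 (mod 589)
9^512 ≡ 443^2 = 196249 ≡ 112 (mod 589)
588 = 512 + 64 + 8 + 4 in binary powers of 2.
So 9^588 ≡ 112 · 237 · 245 · 82 ≡ 140 (mod 589).
Since 140 ≠ 1, base 9 is a Fermat witness: 589 is composite.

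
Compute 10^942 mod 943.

469

10^1 ≡ 10 (mod 943)
10^2 ≡ 10^2 = 100 ≡ 100 (mod 943)
10^4 ≡ 100^2 = 10000 ≡ 570 (mod 943)
10^8 ≡ 570^2 = 324900 ≡ 508 (mod 943)
10^16 ≡ 508^2 = 258064 ≡ 625 (mod 943)
10^32 ≡ 625^2 = 390625 ≡ 223 (mod 943)
10^64 ≡ 223^2 = 49729 ≡ 693 (mod 943)
10^128 ≡ 693^2 = 480249 ≡ 262 (mod 943)
10^256 ≡ 262^2 = 68644 ≡ 748 (mod 943)
10^512 ≡ 748^2 = 559504 ≡ 305 (mod 943)
942 = 512 + 256 + 128 + 32 + 8 + 4 + 2 in binary powers of 2.
So 10^942 ≡ 305 · 748 · 262 · 223 · 508 · 570 · 100 ≡ 469 (mod 943).
Since 469 ≠ 1, base 10 is a Fermat witness: 943 is composite.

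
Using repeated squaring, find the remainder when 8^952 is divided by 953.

1

8^1 ≡ 8 (mod 953)
8^2 ≡ 8^2 = 64 ≡ 64 (mod 953)
8^4 ≡ 64^2 = 4096 ≡ 284 (mod 953)
8^8 ≡ 284^2 = 80656 ≡ 604 (mod 953)
8^16 ≡ 604^2 = 364816 ≡ 770 (mod 953)
8^32 ≡ 770^2 = 592900 ≡ 134 (mod 953)
8^64 ≡ 134^2 = 17956 ≡ 802 (mod 953)
8^128 ≡ 802^2 = 643204 ≡ 882 (mod 953)
8^256 ≡ 882^2 = 777924 ≡ 276 (mod 953)
8^512 ≡ 276^2 = 76176 ≡ 889 (mod 953)
952 = 512 + 256 + 128 + 32 + 16 + 8 in binary powers of 2.
So 8^952 ≡ 889 · 276 · 882 · 134 · 770 · 604 ≡ 1 (mod 953).
Since the result is 1, base 8 gives no evidence that 953 is composite.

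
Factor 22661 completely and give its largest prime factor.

22661 = 17 · 1333
1333 = 31 · 43
43 is prime.
So 22661 = 17 · 31 · 43; the largest prime factor is 43.

43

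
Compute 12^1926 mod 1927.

12^1 ≡ 12 (mod 1927)
12^2 ≡ 12^2 = 144 ≡ 144 (mod 1927)
12^4 ≡ 144^2 = 20736 ≡ 1466 (mod 1927)
12^8 ≡ 1466^2 = 2149156 ≡ 551 (mod 1927)
12^16 ≡ 551^2 = 303601 ≡ 1062 (mod 1927)
12^32 ≡ 1062^2 = 1127844 ≡ 549 (mod 1927)
12^64 ≡ 549^2 = 301401 ≡ 789 (mod 1927)
12^128 ≡ 789^2 = 622521 ≡ 100 (mod 1927)
12^256 ≡ 100^2 = 10000 ≡ 365 (mod 1927)
12^512 ≡ 365^2 = 133225 ≡ 262 (mod 1927)
12^1024 ≡ 262^2 = 68644 ≡ 1199 (mod 1927)
1926 = 1024 + 512 + 256 + 128 + 4 + 2 in binary powers of 2.
So 12^1926 ≡ 1199 · 262 · 365 · 100 · 1466 · 144 ≡ 1840 (mod 1927).
Since 1840 ≠ 1, base 12 is a Fermat witness: 1927 is composite.

1840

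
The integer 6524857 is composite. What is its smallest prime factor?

6524857 is odd.
Digit sum 37, not divisible by 3.
Ends in 7: not divisible by 5.
7: 6524857 = 7·932122 + 3
11: 6524857 = 11·593168 + 9
13: 6524857 = 13·501912 + 1
17: 6524857 = 17·383815 + 2
19: 6524857 = 19·343413 + 10
23: 6524857 = 23·283689 + 10
29: 6524857 = 29·224995 + 2
31: 6524857 = 31·210479 + 8
37: 6524857 = 37·176347 + 18
41: 6524857 = 41·159142 + 35
43: 6524857 = 43·151740 + 37
47: 6524857 = 47·138826 + 35
53: 6524857 = 53·123110 + 27
59: 6524857 = 59·110590 + 47
61: 6524857 = 61·106964 + 53
67: 6524857 = 67·97385 + 62
71: 6524857 = 71·91899 + 28
73: 6524857 = 73·89381 + 44
79: 6524857 = 79·82593 + 10
83: 6524857 = 83·78612 + 61
89: 6524857 = 89·73313

89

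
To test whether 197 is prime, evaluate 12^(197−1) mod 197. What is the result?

1

12^1 ≡ 12 (mod 197)
12^2 ≡ 12^2 = 144 ≡ 144 (mod 197)
12^4 ≡ 144^2 = 20736 ≡ 51 (mod 197)
12^8 ≡ 51^2 = 2601 ≡ 40 (mod 197)
12^16 ≡ 40^2 = 1600 ≡ 24 (mod 197)
12^32 ≡ 24^2 = 576 ≡ 182 (mod 197)
12^64 ≡ 182^2 = 33124 ≡ 28 (mod 197)
12^128 ≡ 28^2 = 784 ≡ 193 (mod 197)
196 = 128 + 64 + 4 in binary powers of 2.
So 12^196 ≡ 193 · 28 · 51 ≡ 1 (mod 197).
Since the result is 1, base 12 gives no evidence that 197 is composite.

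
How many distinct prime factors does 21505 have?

4

21505 = 5 · 4301
4301 = 11 · 391
391 = 17 · 23
21505 = 5 · 11 · 17 · 23, which has 4 distinct prime factors.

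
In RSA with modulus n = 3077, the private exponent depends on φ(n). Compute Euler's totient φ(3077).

2880

Factor: 3077 = 17 · 181.
φ(3077) = (17−1) · (181−1) = 16 · 180 = 2880.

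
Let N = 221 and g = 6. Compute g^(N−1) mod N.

217

6^1 ≡ 6 (mod 221)
6^2 ≡ 6^2 = 36 ≡ 36 (mod 221)
6^4 ≡ 36^2 = 1296 ≡ 191 (mod 221)
6^8 ≡ 191^2 = 36481 ≡ 16 (mod 221)
6^16 ≡ 16^2 = 256 ≡ 35 (mod 221)
6^32 ≡ 35^2 = 1225 ≡ 120 (mod 221)
6^64 ≡ 120^2 = 14400 ≡ 35 (mod 221)
6^128 ≡ 35^2 = 1225 ≡ 120 (mod 221)
220 = 128 + 64 + 16 + 8 + 4 in binary powers of 2.
So 6^220 ≡ 120 · 35 · 35 · 16 · 191 ≡ 217 (mod 221).
Since 217 ≠ 1, base 6 is a Fermat witness: 221 is composite.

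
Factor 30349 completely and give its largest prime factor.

89

30349 = 11 · 2759
2759 = 31 · 89
89 is prime.
So 30349 = 11 · 31 · 89; the largest prime factor is 89.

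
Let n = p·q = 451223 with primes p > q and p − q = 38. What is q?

Since p = q + 38, we have 451223 = q(q + 38), so q² + 38q − 451223 = 0.
Discriminant: 38² + 4·451223 = 1444 + 1804892 = 1806336; √1806336 = 1344.
q = (−38 + 1344)/2 = 653, and p = q + 38 = 691.
Check: 653 · 691 = 451223.

653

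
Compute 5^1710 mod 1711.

5^1 ≡ 5 (mod 1711)
5^2 ≡ 5^2 = 25 ≡ 25 (mod 1711)
5^4 ≡ 25^2 = 625 ≡ 625 (mod 1711)
5^8 ≡ 625^2 = 390625 ≡ 517 (mod 1711)
5^16 ≡ 517^2 = 267289 ≡ 373 (mod 1711)
5^32 ≡ 373^2 = 139129 ≡ 538 (mod 1711)
5^64 ≡ 538^2 = 289444 ≡ 285 (mod 1711)
5^128 ≡ 285^2 = 81225 ≡ 808 (mod 1711)
5^256 ≡ 808^2 = 652864 ≡ 973 (mod 1711)
5^512 ≡ 973^2 = 946729 ≡ 546 (mod 1711)
5^1024 ≡ 546^2 = 298116 ≡ 402 (mod 1711)
1710 = 1024 + 512 + 128 + 32 + 8 + 4 + 2 in binary powers of 2.
So 5^1710 ≡ 402 · 546 · 808 · 538 · 517 · 625 · 25 ≡ 779 (mod 1711).
Since 779 ≠ 1, base 5 is a Fermat witness: 1711 is composite.

779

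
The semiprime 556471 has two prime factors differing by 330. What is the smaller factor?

599

Since p = q + 330, we have 556471 = q(q + 330), so q² + 330q − 556471 = 0.
Discriminant: 330² + 4·556471 = 108900 + 2225884 = 2334784; √2334784 = 1528.
q = (−330 + 1528)/2 = 599, and p = q + 330 = 929.
Check: 599 · 929 = 556471.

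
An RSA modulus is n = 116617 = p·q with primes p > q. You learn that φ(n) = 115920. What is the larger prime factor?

φ(n) = (p−1)(q−1) = n − (p+q) + 1, so p + q = 116617 − 115920 + 1 = 698.
p and q are the roots of t² − 698t + 116617 = 0.
Discriminant: 698² − 4·116617 = 487204 − 466468 = 20736; √20736 = 144.
q = (698 − 144)/2 = 277, p = (698 + 144)/2 = 421.
Check: 277 · 421 = 116617.

421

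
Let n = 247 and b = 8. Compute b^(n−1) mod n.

77

8^1 ≡ 8 (mod 247)
8^2 ≡ 8^2 = 64 ≡ 64 (mod 247)
8^4 ≡ 64^2 = 4096 ≡ 144 (mod 247)
8^8 ≡ 144^2 = 20736 ≡ 235 (mod 247)
8^16 ≡ 235^2 = 55225 ≡ 144 (mod 247)
8^32 ≡ 144^2 = 20736 ≡ 235 (mod 247)
8^64 ≡ 235^2 = 55225 ≡ 144 (mod 247)
8^128 ≡ 144^2 = 20736 ≡ 235 (mod 247)
246 = 128 + 64 + 32 + 16 + 4 + 2 in binary powers of 2.
So 8^246 ≡ 235 · 144 · 235 · 144 · 144 · 64 ≡ 77 (mod 247).
Since 77 ≠ 1, base 8 is a Fermat witness: 247 is composite.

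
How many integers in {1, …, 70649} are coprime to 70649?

65520

Factor: 70649 = 31 · 43 · 53.
φ(70649) = (31−1) · (43−1) · (53−1) = 30 · 42 · 52 = 65520.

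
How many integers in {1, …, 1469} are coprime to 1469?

Factor: 1469 = 13 · 113.
φ(1469) = (13−1) · (113−1) = 12 · 112 = 1344.

1344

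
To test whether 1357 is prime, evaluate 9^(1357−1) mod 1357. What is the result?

1051

9^1 ≡ 9 (mod 1357)
9^2 ≡ 9^2 = 81 ≡ 81 (mod 1357)
9^4 ≡ 81^2 = 6561 ≡ 1133 (mod 1357)
9^8 ≡ 1133^2 = 1283689 ≡ 1324 (mod 1357)
9^16 ≡ 1324^2 = 1752976 ≡ 1089 (mod 1357)
9^32 ≡ 1089^2 = 1185921 ≡ 1260 (mod 1357)
9^64 ≡ 1260^2 = 1587600 ≡ 1267 (mod 1357)
9^128 ≡ 1267^2 = 1605289 ≡ 1315 (mod 1357)
9^256 ≡ 1315^2 = 1729225 ≡ 407 (mod 1357)
9^512 ≡ 407^2 = 165649 ≡ 95 (mod 1357)
9^1024 ≡ 95^2 = 9025 ≡ 883 (mod 1357)
1356 = 1024 + 256 + 64 + 8 + 4 in binary powers of 2.
So 9^1356 ≡ 883 · 407 · 1267 · 1324 · 1133 ≡ 1051 (mod 1357).
Since 1051 ≠ 1, base 9 is a Fermat witness: 1357 is composite.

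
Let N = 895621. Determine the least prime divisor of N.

895621 is odd.
Digit sum 31, not divisible by 3.
Ends in 1: not divisible by 5.
7: 895621 = 7·127945 + 6
11: 895621 = 11·81420 + 1
13: 895621 = 13·68893 + 12
17: 895621 = 17·52683 + 10
19: 895621 = 19·47137 + 18
23: 895621 = 23·38940 + 1
29: 895621 = 29·30883 + 14
31: 895621 = 31·28891

31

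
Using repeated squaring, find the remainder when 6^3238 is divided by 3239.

6^1 ≡ 6 (mod 3239)
6^2 ≡ 6^2 = 36 ≡ 36 (mod 3239)
6^4 ≡ 36^2 = 1296 ≡ 1296 (mod 3239)
6^8 ≡ 1296^2 = 1679616 ≡ 1814 (mod 3239)
6^16 ≡ 1814^2 = 3290596 ≡ 3011 (mod 3239)
6^32 ≡ 3011^2 = 9066121 ≡ 160 (mod 3239)
6^64 ≡ 160^2 = 25600 ≡ 2927 (mod 3239)
6^128 ≡ 2927^2 = 8567329 ≡ 174 (mod 3239)
6^256 ≡ 174^2 = 30276 ≡ 1125 (mod 3239)
6^512 ≡ 1125^2 = 1265625 ≡ 2415 (mod 3239)
6^1024 ≡ 2415^2 = 5832225 ≡ 2025 (mod 3239)
6^2048 ≡ 2025^2 = 4100625 ≡ 51 (mod 3239)
3238 = 2048 + 1024 + 128 + 32 + 4 + 2 in binary powers of 2.
So 6^3238 ≡ 51 · 2025 · 174 · 160 · 1296 · 36 ≡ 705 (mod 3239).
Since 705 ≠ 1, base 6 is a Fermat witness: 3239 is composite.

705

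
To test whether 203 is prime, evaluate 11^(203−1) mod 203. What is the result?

67

11^1 ≡ 11 (mod 203)
11^2 ≡ 11^2 = 121 ≡ 121 (mod 203)
11^4 ≡ 121^2 = 14641 ≡ 25 (mod 203)
11^8 ≡ 25^2 = 625 ≡ 16 (mod 203)
11^16 ≡ 16^2 = 256 ≡ 53 (mod 203)
11^32 ≡ 53^2 = 2809 ≡ 170 (mod 203)
11^64 ≡ 170^2 = 28900 ≡ 74 (mod 203)
11^128 ≡ 74^2 = 5476 ≡ 198 (mod 203)
202 = 128 + 64 + 8 + 2 in binary powers of 2.
So 11^202 ≡ 198 · 74 · 16 · 121 ≡ 67 (mod 203).
Since 67 ≠ 1, base 11 is a Fermat witness: 203 is composite.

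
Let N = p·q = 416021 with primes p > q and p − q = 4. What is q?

Since p = q + 4, we have 416021 = q(q + 4), so q² + 4q − 416021 = 0.
Discriminant: 4² + 4·416021 = 16 + 1664084 = 1664100; √1664100 = 1290.
q = (−4 + 1290)/2 = 643, and p = q + 4 = 647.
Check: 643 · 647 = 416021.

643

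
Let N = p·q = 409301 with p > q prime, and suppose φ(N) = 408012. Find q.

φ(n) = (p−1)(q−1) = n − (p+q) + 1, so p + q = 409301 − 408012 + 1 = 1290.
p and q are the roots of t² − 1290t + 409301 = 0.
Discriminant: 1290² − 4·409301 = 1664100 − 1637204 = 26896; √26896 = 164.
q = (1290 − 164)/2 = 563, p = (1290 + 164)/2 = 727.
Check: 563 · 727 = 409301.

563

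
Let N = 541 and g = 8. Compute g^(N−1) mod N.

1

8^1 ≡ 8 (mod 541)
8^2 ≡ 8^2 = 64 ≡ 64 (mod 541)
8^4 ≡ 64^2 = 4096 ≡ 309 (mod 541)
8^8 ≡ 309^2 = 95481 ≡ 265 (mod 541)
8^16 ≡ 265^2 = 70225 ≡ 436 (mod 541)
8^32 ≡ 436^2 = 190096 ≡ 205 (mod 541)
8^64 ≡ 205^2 = 42025 ≡ 368 (mod 541)
8^128 ≡ 368^2 = 135424 ≡ 174 (mod 541)
8^256 ≡ 174^2 = 30276 ≡ 521 (mod 541)
8^512 ≡ 521^2 = 271441 ≡ 400 (mod 541)
540 = 512 + 16 + 8 + 4 in binary powers of 2.
So 8^540 ≡ 400 · 436 · 265 · 309 ≡ 1 (mod 541).
Since the result is 1, base 8 gives no evidence that 541 is composite.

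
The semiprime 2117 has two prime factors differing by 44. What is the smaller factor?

Since p = q + 44, we have 2117 = q(q + 44), so q² + 44q − 2117 = 0.
Discriminant: 44² + 4·2117 = 1936 + 8468 = 10404; √10404 = 102.
q = (−44 + 102)/2 = 29, and p = q + 44 = 73.
Check: 29 · 73 = 2117.

29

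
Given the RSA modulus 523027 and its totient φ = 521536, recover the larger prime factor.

φ(n) = (p−1)(q−1) = n − (p+q) + 1, so p + q = 523027 − 521536 + 1 = 1492.
p and q are the roots of t² − 1492t + 523027 = 0.
Discriminant: 1492² − 4·523027 = 2226064 − 2092108 = 133956; √133956 = 366.
q = (1492 − 366)/2 = 563, p = (1492 + 366)/2 = 929.
Check: 563 · 929 = 523027.

929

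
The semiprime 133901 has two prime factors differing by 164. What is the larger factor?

457

Since p = q + 164, we have 133901 = q(q + 164), so q² + 164q − 133901 = 0.
Discriminant: 164² + 4·133901 = 26896 + 535604 = 562500; √562500 = 750.
q = (−164 + 750)/2 = 293, and p = q + 164 = 457.
Check: 293 · 457 = 133901.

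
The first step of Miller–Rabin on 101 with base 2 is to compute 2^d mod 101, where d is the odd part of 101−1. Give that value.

10

101 − 1 = 100 = 2^2 · 25, so d = 25.
2^1 ≡ 2 (mod 101)
2^2 ≡ 2^2 = 4 ≡ 4 (mod 101)
2^4 ≡ 4^2 = 16 ≡ 16 (mod 101)
2^8 ≡ 16^2 = 256 ≡ 54 (mod 101)
2^16 ≡ 54^2 = 2916 ≡ 88 (mod 101)
25 = 16 + 8 + 1 in binary powers of 2.
So 2^25 ≡ 88 · 54 · 2 ≡ 10 (mod 101).
Squaring chain: 10 → 100; reaches −1, so base 2 does not prove 101 composite.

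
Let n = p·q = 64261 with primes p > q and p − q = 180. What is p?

359

Since p = q + 180, we have 64261 = q(q + 180), so q² + 180q − 64261 = 0.
Discriminant: 180² + 4·64261 = 32400 + 257044 = 289444; √289444 = 538.
q = (−180 + 538)/2 = 179, and p = q + 180 = 359.
Check: 179 · 359 = 64261.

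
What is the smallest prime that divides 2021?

43

2021 is odd.
Digit sum 5, not divisible by 3.
Ends in 1: not divisible by 5.
7: 2021 = 7·288 + 5
11: 2021 = 11·183 + 8
13: 2021 = 13·155 + 6
17: 2021 = 17·118 + 15
19: 2021 = 19·106 + 7
23: 2021 = 23·87 + 20
29: 2021 = 29·69 + 20
31: 2021 = 31·65 + 6
37: 2021 = 37·54 + 23
41: 2021 = 41·49 + 12
43: 2021 = 43·47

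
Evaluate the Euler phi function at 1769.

Factor: 1769 = 29 · 61.
φ(1769) = (29−1) · (61−1) = 28 · 60 = 1680.

1680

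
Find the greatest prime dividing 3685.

3685 = 5 · 737
737 = 11 · 67
67 is prime.
So 3685 = 5 · 11 · 67; the largest prime factor is 67.

67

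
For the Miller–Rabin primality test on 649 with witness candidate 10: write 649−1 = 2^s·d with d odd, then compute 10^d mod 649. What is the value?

649 − 1 = 648 = 2^3 · 81, so d = 81.
10^1 ≡ 10 (mod 649)
10^2 ≡ 10^2 = 100 ≡ 100 (mod 649)
10^4 ≡ 100^2 = 10000 ≡ 265 (mod 649)
10^8 ≡ 265^2 = 70225 ≡ 133 (mod 649)
10^16 ≡ 133^2 = 17689 ≡ 166 (mod 649)
10^32 ≡ 166^2 = 27556 ≡ 298 (mod 649)
10^64 ≡ 298^2 = 88804 ≡ 540 (mod 649)
81 = 64 + 16 + 1 in binary powers of 2.
So 10^81 ≡ 540 · 166 · 10 ≡ 131 (mod 649).
Squaring chain: 131 → 287 → 595; never reaches −1, so base 10 is a Miller–Rabin witness that 649 is composite.

131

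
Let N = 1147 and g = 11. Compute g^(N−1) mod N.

11^1 ≡ 11 (mod 1147)
11^2 ≡ 11^2 = 121 ≡ 121 (mod 1147)
11^4 ≡ 121^2 = 14641 ≡ 877 (mod 1147)
11^8 ≡ 877^2 = 769129 ≡ 639 (mod 1147)
11^16 ≡ 639^2 = 408321 ≡ 1136 (mod 1147)
11^32 ≡ 1136^2 = 1290496 ≡ 121 (mod 1147)
11^64 ≡ 121^2 = 14641 ≡ 877 (mod 1147)
11^128 ≡ 877^2 = 769129 ≡ 639 (mod 1147)
11^256 ≡ 639^2 = 408321 ≡ 1136 (mod 1147)
11^512 ≡ 1136^2 = 1290496 ≡ 121 (mod 1147)
11^1024 ≡ 121^2 = 14641 ≡ 877 (mod 1147)
1146 = 1024 + 64 + 32 + 16 + 8 + 2 in binary powers of 2.
So 11^1146 ≡ 877 · 877 · 121 · 1136 · 639 · 121 ≡ 593 (mod 1147).
Since 593 ≠ 1, base 11 is a Fermat witness: 1147 is composite.

593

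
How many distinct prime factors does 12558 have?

12558 = 2 · 6279
6279 = 3 · 2093
2093 = 7 · 299
299 = 13 · 23
12558 = 2 · 3 · 7 · 13 · 23, which has 5 distinct prime factors.

5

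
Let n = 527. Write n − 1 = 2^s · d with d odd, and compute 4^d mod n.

527 − 1 = 526 = 2^1 · 263, so d = 263.
4^1 ≡ 4 (mod 527)
4^2 ≡ 4^2 = 16 ≡ 16 (mod 527)
4^4 ≡ 16^2 = 256 ≡ 256 (mod 527)
4^8 ≡ 256^2 = 65536 ≡ 188 (mod 527)
4^16 ≡ 188^2 = 35344 ≡ 35 (mod 527)
4^32 ≡ 35^2 = 1225 ≡ 171 (mod 527)
4^64 ≡ 171^2 = 29241 ≡ 256 (mod 527)
4^128 ≡ 256^2 = 65536 ≡ 188 (mod 527)
4^256 ≡ 188^2 = 35344 ≡ 35 (mod 527)
263 = 256 + 4 + 2 + 1 in binary powers of 2.
So 4^263 ≡ 35 · 256 · 16 · 4 ≡ 64 (mod 527).
Squaring chain: 64; never reaches −1, so base 4 is a Miller–Rabin witness that 527 is composite.

64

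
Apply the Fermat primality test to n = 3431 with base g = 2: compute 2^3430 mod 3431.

2922

2^1 ≡ 2 (mod 3431)
2^2 ≡ 2^2 = 4 ≡ 4 (mod 3431)
2^4 ≡ 4^2 = 16 ≡ 16 (mod 3431)
2^8 ≡ 16^2 = 256 ≡ 256 (mod 3431)
2^16 ≡ 256^2 = 65536 ≡ 347 (mod 3431)
2^32 ≡ 347^2 = 120409 ≡ 324 (mod 3431)
2^64 ≡ 324^2 = 104976 ≡ 2046 (mod 3431)
2^128 ≡ 2046^2 = 4186116 ≡ 296 (mod 3431)
2^256 ≡ 296^2 = 87616 ≡ 1841 (mod 3431)
2^512 ≡ 1841^2 = 3389281 ≡ 2884 (mod 3431)
2^1024 ≡ 2884^2 = 8317456 ≡ 712 (mod 3431)
2^2048 ≡ 712^2 = 506944 ≡ 2587 (mod 3431)
3430 = 2048 + 1024 + 256 + 64 + 32 + 4 + 2 in binary powers of 2.
So 2^3430 ≡ 2587 · 712 · 1841 · 2046 · 324 · 16 · 4 ≡ 2922 (mod 3431).
Since 2922 ≠ 1, base 2 is a Fermat witness: 3431 is composite.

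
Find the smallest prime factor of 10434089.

71

10434089 is odd.
Digit sum 29, not divisible by 3.
Ends in 9: not divisible by 5.
7: 10434089 = 7·1490584 + 1
11: 10434089 = 11·948553 + 6
13: 10434089 = 13·802622 + 3
17: 10434089 = 17·613769 + 16
19: 10434089 = 19·549162 + 11
23: 10434089 = 23·453656 + 1
29: 10434089 = 29·359796 + 5
31: 10434089 = 31·336583 + 16
37: 10434089 = 37·282002 + 15
41: 10434089 = 41·254489 + 40
43: 10434089 = 43·242653 + 10
47: 10434089 = 47·222001 + 42
53: 10434089 = 53·196869 + 32
59: 10434089 = 59·176848 + 57
61: 10434089 = 61·171050 + 39
67: 10434089 = 67·155732 + 45
71: 10434089 = 71·146959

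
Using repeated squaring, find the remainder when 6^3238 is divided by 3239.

705

6^1 ≡ 6 (mod 3239)
6^2 ≡ 6^2 = 36 ≡ 36 (mod 3239)
6^4 ≡ 36^2 = 1296 ≡ 1296 (mod 3239)
6^8 ≡ 1296^2 = 1679616 ≡ 1814 (mod 3239)
6^16 ≡ 1814^2 = 3290596 ≡ 3011 (mod 3239)
6^32 ≡ 3011^2 = 9066121 ≡ 160 (mod 3239)
6^64 ≡ 160^2 = 25600 ≡ 2927 (mod 3239)
6^128 ≡ 2927^2 = 8567329 ≡ 174 (mod 3239)
6^256 ≡ 174^2 = 30276 ≡ 1125 (mod 3239)
6^512 ≡ 1125^2 = 1265625 ≡ 2415 (mod 3239)
6^1024 ≡ 2415^2 = 5832225 ≡ 2025 (mod 3239)
6^2048 ≡ 2025^2 = 4100625 ≡ 51 (mod 3239)
3238 = 2048 + 1024 + 128 + 32 + 4 + 2 in binary powers of 2.
So 6^3238 ≡ 51 · 2025 · 174 · 160 · 1296 · 36 ≡ 705 (mod 3239).
Since 705 ≠ 1, base 6 is a Fermat witness: 3239 is composite.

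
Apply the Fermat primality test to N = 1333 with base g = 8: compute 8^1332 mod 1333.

64

8^1 ≡ 8 (mod 1333)
8^2 ≡ 8^2 = 64 ≡ 64 (mod 1333)
8^4 ≡ 64^2 = 4096 ≡ 97 (mod 1333)
8^8 ≡ 97^2 = 9409 ≡ 78 (mod 1333)
8^16 ≡ 78^2 = 6084 ≡ 752 (mod 1333)
8^32 ≡ 752^2 = 565504 ≡ 312 (mod 1333)
8^64 ≡ 312^2 = 97344 ≡ 35 (mod 1333)
8^128 ≡ 35^2 = 1225 ≡ 1225 (mod 1333)
8^256 ≡ 1225^2 = 1500625 ≡ 1000 (mod 1333)
8^512 ≡ 1000^2 = 1000000 ≡ 250 (mod 1333)
8^1024 ≡ 250^2 = 62500 ≡ 1182 (mod 1333)
1332 = 1024 + 256 + 32 + 16 + 4 in binary powers of 2.
So 8^1332 ≡ 1182 · 1000 · 312 · 752 · 97 ≡ 64 (mod 1333).
Since 64 ≠ 1, base 8 is a Fermat witness: 1333 is composite.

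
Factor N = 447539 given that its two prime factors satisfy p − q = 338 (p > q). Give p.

Since p = q + 338, we have 447539 = q(q + 338), so q² + 338q − 447539 = 0.
Discriminant: 338² + 4·447539 = 114244 + 1790156 = 1904400; √1904400 = 1380.
q = (−338 + 1380)/2 = 521, and p = q + 338 = 859.
Check: 521 · 859 = 447539.

859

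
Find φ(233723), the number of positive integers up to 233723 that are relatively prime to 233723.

198144

Factor: 233723 = 7 · 173 · 193.
φ(233723) = (7−1) · (173−1) · (193−1) = 6 · 172 · 192 = 198144.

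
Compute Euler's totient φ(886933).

859248

Factor: 886933 = 79 · 103 · 109.
φ(886933) = (79−1) · (103−1) · (109−1) = 78 · 102 · 108 = 859248.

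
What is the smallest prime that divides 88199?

88199 is odd.
Digit sum 35, not divisible by 3.
Ends in 9: not divisible by 5.
7: 88199 = 7·12599 + 6
11: 88199 = 11·8018 + 1
13: 88199 = 13·6784 + 7
17: 88199 = 17·5188 + 3
19: 88199 = 19·4642 + 1
23: 88199 = 23·3834 + 17
29: 88199 = 29·3041 + 10
31: 88199 = 31·2845 + 4
37: 88199 = 37·2383 + 28
41: 88199 = 41·2151 + 8
43: 88199 = 43·2051 + 6
47: 88199 = 47·1876 + 27
53: 88199 = 53·1664 + 7
59: 88199 = 59·1494 + 53
61: 88199 = 61·1445 + 54
67: 88199 = 67·1316 + 27
71: 88199 = 71·1242 + 17
73: 88199 = 73·1208 + 15
79: 88199 = 79·1116 + 35
83: 88199 = 83·1062 + 53
89: 88199 = 89·991

89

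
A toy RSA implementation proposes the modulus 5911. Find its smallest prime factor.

23

5911 is odd.
Digit sum 16, not divisible by 3.
Ends in 1: not divisible by 5.
7: 5911 = 7·844 + 3
11: 5911 = 11·537 + 4
13: 5911 = 13·454 + 9
17: 5911 = 17·347 + 12
19: 5911 = 19·311 + 2
23: 5911 = 23·257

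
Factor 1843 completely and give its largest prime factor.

97

1843 = 19 · 97
97 is prime.
So 1843 = 19 · 97; the largest prime factor is 97.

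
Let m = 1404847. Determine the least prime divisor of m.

1404847 is odd.
Digit sum 28, not divisible by 3.
Ends in 7: not divisible by 5.
7: 1404847 = 7·200692 + 3
11: 1404847 = 11·127713 + 4
13: 1404847 = 13·108065 + 2
17: 1404847 = 17·82638 + 1
19: 1404847 = 19·73939 + 6
23: 1404847 = 23·61080 + 7
29: 1404847 = 29·48443

29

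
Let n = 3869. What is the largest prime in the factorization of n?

3869 = 53 · 73
73 is prime.
So 3869 = 53 · 73; the largest prime factor is 73.

73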